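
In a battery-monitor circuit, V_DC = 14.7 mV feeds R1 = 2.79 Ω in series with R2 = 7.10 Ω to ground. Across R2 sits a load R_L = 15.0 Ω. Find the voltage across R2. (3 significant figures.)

First combine the lower leg with the load: R2 ‖ R_L = 4.819 Ω.
Voltage divider with the loaded lower leg: V_out = 14.7 × 4.819/(2.79 + 4.819) = 14.7 × 0.6333 = 9.310 mV.

V_out ≈ 9.31 mV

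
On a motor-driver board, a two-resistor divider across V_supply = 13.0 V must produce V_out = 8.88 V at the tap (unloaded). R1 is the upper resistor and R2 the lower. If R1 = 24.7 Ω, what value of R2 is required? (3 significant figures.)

V_out/V_supply = R2/(R1+R2) = 0.6831.
R2 = R1 · 0.6831/(1 − 0.6831) = 53.24 Ω.

R2 ≈ 53.2 Ω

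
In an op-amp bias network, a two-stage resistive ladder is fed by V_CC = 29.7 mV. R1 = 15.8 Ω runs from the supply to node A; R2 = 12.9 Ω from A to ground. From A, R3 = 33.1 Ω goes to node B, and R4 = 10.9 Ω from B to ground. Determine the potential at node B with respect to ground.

Node A sees R2 in parallel with the series input of stage 2, R3 + R4 = 44.00 Ω.
Effective lower resistance at A: R2 ‖ 44.00 = 9.975 Ω.
So V_A = 29.7 × 0.3870 = 11.49 mV.
Then the unloaded second divider: V_B = V_A × R4/(R3+R4) = 11.49 × 0.2477 = 2.847 mV.

V_B ≈ 2.85 mV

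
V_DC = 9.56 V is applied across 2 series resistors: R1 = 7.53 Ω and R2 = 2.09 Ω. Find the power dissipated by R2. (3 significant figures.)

ΣR = 9.620 Ω → I = 9.56/9.620 = 0.9938 A.
V(R2) = I·R = 2.077 V; P = V·I = 2.077 × 0.9938 = 2.064 W.

P ≈ 2.06 W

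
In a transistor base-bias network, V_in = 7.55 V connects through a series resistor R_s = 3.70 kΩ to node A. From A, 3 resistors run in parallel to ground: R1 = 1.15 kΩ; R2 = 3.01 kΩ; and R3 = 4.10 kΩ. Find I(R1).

I ≈ 1.03 mA

Equivalent of the parallel group: R_p = 0.6917 kΩ.
Node voltage V_A = V_in · R_p/(R_s + R_p) = 7.55 × 0.1575 = 1.189 V.
Branch current I = V_A/R1 = 1.189/1.15 = 1.034 mA.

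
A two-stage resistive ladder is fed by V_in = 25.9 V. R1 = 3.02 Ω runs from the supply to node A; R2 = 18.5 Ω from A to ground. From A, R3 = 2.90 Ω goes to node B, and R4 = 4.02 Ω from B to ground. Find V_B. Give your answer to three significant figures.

V_B ≈ 9.41 V

The second stage (R3 + R4 = 6.920 Ω) loads node A in parallel with R2.
Effective lower resistance at A: R2 ‖ 6.920 = 5.036 Ω.
So V_A = 25.9 × 0.6251 = 16.19 V.
Stage 2 is unloaded, so V_B = V_A · R4/(R3+R4) = 16.19 × 4.02/6.920 = 9.406 V.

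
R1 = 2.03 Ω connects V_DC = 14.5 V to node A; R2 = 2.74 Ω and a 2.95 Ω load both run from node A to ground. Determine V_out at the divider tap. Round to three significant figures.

The load sits in parallel with R2, giving an effective lower resistance R2' = R2·R_L/(R2+R_L) = 1.421 Ω.
Now apply the divider: V_out = 14.5 × 0.4117 = 5.970 V.

V_out ≈ 5.97 V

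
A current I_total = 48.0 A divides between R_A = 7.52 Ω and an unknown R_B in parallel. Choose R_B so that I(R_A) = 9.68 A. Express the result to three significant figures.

In a two-way split, I_A/I_total = R_B/(R_A + R_B).
9.68/48.0 = R_B/(R_A + R_B) → R_B = R_A · (0.2017)/(1 − 0.2017) = 7.52 × 0.2526 = 1.900 Ω.

R_B ≈ 1.90 Ω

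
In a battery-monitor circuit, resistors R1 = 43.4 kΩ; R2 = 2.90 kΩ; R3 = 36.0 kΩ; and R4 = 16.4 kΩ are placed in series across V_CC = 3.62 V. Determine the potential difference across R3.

V ≈ 1.32 V

Total series resistance ΣR = 43.4 + 2.90 + 36.0 + 16.4 = 98.70 kΩ.
Voltage divider: V = V_CC · (36.00 / 98.70) = 3.62 × 0.3647 = 1.320 V.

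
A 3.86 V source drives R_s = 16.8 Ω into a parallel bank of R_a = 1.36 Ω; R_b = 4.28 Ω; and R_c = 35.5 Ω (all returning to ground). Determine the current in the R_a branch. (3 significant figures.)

I ≈ 0.160 A

Equivalent of the parallel group: R_p = 1.003 Ω.
Node voltage V_A = V_DC · R_p/(R_s + R_p) = 3.86 × 0.05633 = 0.2174 V.
I(R_a) = V_A / R_a = 0.2174/1.36 = 0.1599 A.
(Equivalently: I_total = 0.2168 A, then current-divider fraction G_k/ΣG = 0.7374.)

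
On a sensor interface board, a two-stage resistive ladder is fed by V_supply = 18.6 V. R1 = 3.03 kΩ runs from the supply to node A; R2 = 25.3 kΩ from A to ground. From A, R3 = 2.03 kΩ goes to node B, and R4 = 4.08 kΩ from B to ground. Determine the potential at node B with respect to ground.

V_B ≈ 7.69 V

Looking into the second stage from A: R3 + R4 = 6.110 kΩ appears in parallel with R2.
R2 ‖ (R3+R4) = 4.921 kΩ.
First divider: V_A = V_supply · 4.921/(3.03 + 4.921) = 11.51 V.
V_B = V_A × 0.6678 = 7.687 V.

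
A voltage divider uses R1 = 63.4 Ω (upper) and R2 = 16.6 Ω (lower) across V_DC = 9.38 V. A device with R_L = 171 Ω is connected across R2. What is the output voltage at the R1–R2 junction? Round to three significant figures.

The load sits in parallel with R2, giving an effective lower resistance R2' = R2·R_L/(R2+R_L) = 15.13 Ω.
Voltage divider with the loaded lower leg: V_out = 9.38 × 15.13/(63.4 + 15.13) = 9.38 × 0.1927 = 1.807 V.
(Unloaded it would be 1.95 V; the load pulls it down.)

V_out ≈ 1.81 V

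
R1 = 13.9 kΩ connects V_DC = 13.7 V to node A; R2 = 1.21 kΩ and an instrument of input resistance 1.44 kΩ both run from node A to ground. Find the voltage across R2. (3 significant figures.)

The load sits in parallel with R2, giving an effective lower resistance R2' = R2·R_L/(R2+R_L) = 0.6575 kΩ.
Now apply the divider: V_out = 13.7 × 0.04517 = 0.6188 V.
(Unloaded it would be 1.10 V; the load pulls it down.)

V_out ≈ 0.619 V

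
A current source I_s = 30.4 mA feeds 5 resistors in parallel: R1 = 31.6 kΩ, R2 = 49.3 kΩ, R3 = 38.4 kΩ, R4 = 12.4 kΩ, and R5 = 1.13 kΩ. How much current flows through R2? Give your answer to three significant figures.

Conductances: ΣG = 1/31.6 + 1/49.3 + 1/38.4 + 1/12.4 + 1/1.13 = 1.044 (1/kΩ).
R2 takes the fraction G_k/ΣG = 0.02028/1.044 = 0.01944, so I = 30.4 × 0.01944 = 0.5909 mA.

I ≈ 0.591 mA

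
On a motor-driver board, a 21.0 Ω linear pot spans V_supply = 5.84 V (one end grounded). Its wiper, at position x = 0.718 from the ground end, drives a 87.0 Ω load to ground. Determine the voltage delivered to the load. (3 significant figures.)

V_out ≈ 4.00 V

Lower segment x·R_p = 15.08 Ω; upper segment (1−x)·R_p = 5.922 Ω.
Lower segment in parallel with the load: 15.08 ‖ 87.0 = 12.85 Ω.
Then V_out = V_supply · 12.85/(5.922 + 12.85) = 3.998 V.
(Unloaded: V_out = x·V_supply = 4.19 V.)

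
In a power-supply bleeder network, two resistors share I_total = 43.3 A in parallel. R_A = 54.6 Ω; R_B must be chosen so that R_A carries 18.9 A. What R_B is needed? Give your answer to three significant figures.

The fraction through R_A equals R_B/(R_A+R_B).
With f = 0.4365, R_B = R_A · f/(1−f) = 54.6 × 0.7746 = 42.29 Ω.

R_B ≈ 42.3 Ω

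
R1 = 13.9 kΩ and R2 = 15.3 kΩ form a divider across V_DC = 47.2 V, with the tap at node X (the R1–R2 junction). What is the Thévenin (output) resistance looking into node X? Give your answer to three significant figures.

R_th ≈ 7.28 kΩ

Looking into X with the source shorted: R_th = R1·R2/(R1+R2) = 13.90 × 15.3/29.20 = 7.283 kΩ.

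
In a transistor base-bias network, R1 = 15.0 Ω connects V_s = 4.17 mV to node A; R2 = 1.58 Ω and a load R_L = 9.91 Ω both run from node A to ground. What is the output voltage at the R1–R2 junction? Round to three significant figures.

V_out ≈ 0.347 mV

The load sits in parallel with R2, giving an effective lower resistance R2' = R2·R_L/(R2+R_L) = 1.363 Ω.
Voltage divider with the loaded lower leg: V_out = 4.17 × 1.363/(15.0 + 1.363) = 4.17 × 0.08328 = 0.3473 mV.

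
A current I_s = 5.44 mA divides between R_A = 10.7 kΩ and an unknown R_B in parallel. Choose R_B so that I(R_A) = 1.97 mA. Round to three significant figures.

Two-branch current divider: I_A = I_s · R_B/(R_A + R_B).
1.97/5.44 = R_B/(R_A + R_B) → R_B = R_A · (0.3621)/(1 − 0.3621) = 10.7 × 0.5677 = 6.075 kΩ.

R_B ≈ 6.07 kΩ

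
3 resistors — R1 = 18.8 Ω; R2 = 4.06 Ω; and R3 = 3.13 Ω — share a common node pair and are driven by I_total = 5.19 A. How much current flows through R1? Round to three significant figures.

Conductances: ΣG = 1/18.8 + 1/4.06 + 1/3.13 = 0.6190 (1/Ω).
Current divider: I(R1) = I_total · G_k/ΣG = 5.19 × (0.05319/0.6190) = 5.19 × 0.08593 = 0.4460 A.

I ≈ 0.446 A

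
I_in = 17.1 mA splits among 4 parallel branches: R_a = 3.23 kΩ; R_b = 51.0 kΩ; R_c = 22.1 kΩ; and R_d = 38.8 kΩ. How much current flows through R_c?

I ≈ 1.93 mA

Conductances: ΣG = 1/3.23 + 1/51.0 + 1/22.1 + 1/38.8 = 0.4002 (1/kΩ).
By the current-divider rule, I = I_in · G_k/ΣG = 17.1 × 0.1131 = 1.933 mA.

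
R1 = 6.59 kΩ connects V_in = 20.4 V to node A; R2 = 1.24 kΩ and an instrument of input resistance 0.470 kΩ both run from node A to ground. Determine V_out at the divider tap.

First combine the lower leg with the load: R2 ‖ R_L = 0.3408 kΩ.
Voltage divider with the loaded lower leg: V_out = 20.4 × 0.3408/(6.59 + 0.3408) = 20.4 × 0.04917 = 1.003 V.

V_out ≈ 1.00 V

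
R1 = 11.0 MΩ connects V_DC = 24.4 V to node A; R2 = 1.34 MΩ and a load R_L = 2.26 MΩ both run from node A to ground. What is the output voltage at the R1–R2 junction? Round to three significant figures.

R2 ‖ R_L = (1.34 × 2.26)/(1.34 + 2.26) = 0.8412 MΩ.
Then V_out = V_DC · R2'/(R1 + R2') = 24.4 × 0.8412/11.84 = 1.733 V.
(Unloaded it would be 2.65 V; the load pulls it down.)

V_out ≈ 1.73 V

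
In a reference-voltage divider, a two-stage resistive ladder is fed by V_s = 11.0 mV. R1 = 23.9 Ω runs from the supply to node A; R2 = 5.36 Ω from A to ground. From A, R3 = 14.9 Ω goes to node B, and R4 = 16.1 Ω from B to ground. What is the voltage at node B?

V_B ≈ 0.917 mV

Looking into the second stage from A: R3 + R4 = 31.00 Ω appears in parallel with R2.
R2 ‖ (R3+R4) = 4.570 Ω.
V_A = 11.0 × 4.570/(23.9 + 4.570) = 1.766 mV.
Stage 2 is unloaded, so V_B = V_A · R4/(R3+R4) = 1.766 × 16.1/31.00 = 0.9170 mV.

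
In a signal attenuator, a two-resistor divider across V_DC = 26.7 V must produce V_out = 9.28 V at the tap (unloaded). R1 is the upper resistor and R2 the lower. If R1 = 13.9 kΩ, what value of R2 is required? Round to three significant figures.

The divider ratio is R2/(R1+R2) = 9.28/26.7 = 0.3476.
R2 = R1 · 0.3476/(1 − 0.3476) = 7.405 kΩ.

R2 ≈ 7.40 kΩ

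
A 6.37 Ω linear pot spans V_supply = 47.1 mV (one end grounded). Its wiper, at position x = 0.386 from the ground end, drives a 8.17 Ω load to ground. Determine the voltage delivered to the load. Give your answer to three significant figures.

The pot divides into 3.911 Ω above the wiper and 2.459 Ω below.
Lower segment in parallel with the load: 2.459 ‖ 8.17 = 1.890 Ω.
V_out = 47.1 × 1.890/(3.911 + 1.890) = 15.35 mV.

V_out ≈ 15.3 mV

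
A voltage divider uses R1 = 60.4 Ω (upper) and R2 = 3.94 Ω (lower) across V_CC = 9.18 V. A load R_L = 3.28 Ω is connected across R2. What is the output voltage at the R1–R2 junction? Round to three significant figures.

First combine the lower leg with the load: R2 ‖ R_L = 1.790 Ω.
Voltage divider with the loaded lower leg: V_out = 9.18 × 1.790/(60.4 + 1.790) = 9.18 × 0.02878 = 0.2642 V.

V_out ≈ 0.264 V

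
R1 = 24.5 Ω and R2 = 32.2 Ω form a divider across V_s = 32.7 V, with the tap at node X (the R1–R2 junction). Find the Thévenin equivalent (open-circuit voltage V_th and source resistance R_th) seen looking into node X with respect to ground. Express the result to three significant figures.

V_th ≈ 18.6 V, R_th ≈ 13.9 Ω

With X open, the divider is unloaded: V_th = 32.7 × 32.2/56.70 = 18.57 V.
Looking into X with the source shorted: R_th = R1·R2/(R1+R2) = 24.50 × 32.2/56.70 = 13.91 Ω.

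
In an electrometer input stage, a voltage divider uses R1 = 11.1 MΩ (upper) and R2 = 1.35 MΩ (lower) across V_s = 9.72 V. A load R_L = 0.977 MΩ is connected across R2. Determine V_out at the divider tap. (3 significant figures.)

R2 ‖ R_L = (1.35 × 0.977)/(1.35 + 0.977) = 0.5668 MΩ.
Then V_out = V_s · R2'/(R1 + R2') = 9.72 × 0.5668/11.67 = 0.4722 V.

V_out ≈ 0.472 V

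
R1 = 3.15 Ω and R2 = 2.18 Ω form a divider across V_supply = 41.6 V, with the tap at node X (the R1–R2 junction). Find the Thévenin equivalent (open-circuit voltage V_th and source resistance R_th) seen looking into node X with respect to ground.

V_th ≈ 17.0 V, R_th ≈ 1.29 Ω

With X open, the divider is unloaded: V_th = 41.6 × 2.18/5.330 = 17.01 V.
With V_supply suppressed (replaced by a short), R_th = R1 ‖ R2 = (3.150 × 2.18)/(3.150 + 2.18) = 1.288 Ω.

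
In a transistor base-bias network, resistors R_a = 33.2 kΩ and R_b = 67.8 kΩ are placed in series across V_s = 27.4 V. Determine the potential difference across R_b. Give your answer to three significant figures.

Series total: ΣR = 33.2 + 67.8 = 101.0 kΩ.
V = V_s · R/ΣR = 27.4 × 0.6713 = 18.39 V.

V ≈ 18.4 V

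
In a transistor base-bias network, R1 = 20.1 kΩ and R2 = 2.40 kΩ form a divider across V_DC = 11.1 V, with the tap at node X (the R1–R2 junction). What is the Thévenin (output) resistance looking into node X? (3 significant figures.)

Zeroing V_DC shorts the top of R1 to ground, so R_th = R1 ‖ R2 = 2.144 kΩ.

R_th ≈ 2.14 kΩ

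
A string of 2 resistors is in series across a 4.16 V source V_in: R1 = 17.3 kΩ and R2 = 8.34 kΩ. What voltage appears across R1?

Total series resistance ΣR = 17.3 + 8.34 = 25.64 kΩ.
Voltage divider: V = V_in · (17.30 / 25.64) = 4.16 × 0.6747 = 2.807 V.

V ≈ 2.81 V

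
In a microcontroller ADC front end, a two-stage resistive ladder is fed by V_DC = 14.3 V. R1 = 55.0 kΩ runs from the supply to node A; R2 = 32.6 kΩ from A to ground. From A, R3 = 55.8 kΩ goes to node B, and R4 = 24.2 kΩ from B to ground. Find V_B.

V_B ≈ 1.28 V

Node A sees R2 in parallel with the series input of stage 2, R3 + R4 = 80.00 kΩ.
Effective lower resistance at A: R2 ‖ 80.00 = 23.16 kΩ.
First divider: V_A = V_DC · 23.16/(55.0 + 23.16) = 4.238 V.
Then the unloaded second divider: V_B = V_A × R4/(R3+R4) = 4.238 × 0.3025 = 1.282 V.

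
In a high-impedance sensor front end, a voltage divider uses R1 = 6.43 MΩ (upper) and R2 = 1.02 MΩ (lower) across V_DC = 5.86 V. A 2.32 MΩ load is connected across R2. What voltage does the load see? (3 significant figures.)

V_out ≈ 0.582 V

The load sits in parallel with R2, giving an effective lower resistance R2' = R2·R_L/(R2+R_L) = 0.7085 MΩ.
Then V_out = V_DC · R2'/(R1 + R2') = 5.86 × 0.7085/7.139 = 0.5816 V.
(Unloaded it would be 0.802 V; the load pulls it down.)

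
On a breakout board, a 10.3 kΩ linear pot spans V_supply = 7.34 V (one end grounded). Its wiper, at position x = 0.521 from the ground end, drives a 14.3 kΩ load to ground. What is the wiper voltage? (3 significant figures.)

Split the track: R_lower = x·R_p = 5.366 kΩ, R_upper = (1−x)·R_p = 4.934 kΩ.
Lower segment in parallel with the load: 5.366 ‖ 14.3 = 3.902 kΩ.
Loaded-divider output: V_out = 7.34 × 0.4416 = 3.241 V.

V_out ≈ 3.24 V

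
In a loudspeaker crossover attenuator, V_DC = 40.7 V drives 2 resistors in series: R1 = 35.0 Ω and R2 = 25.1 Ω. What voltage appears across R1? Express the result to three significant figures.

V ≈ 23.7 V

ΣR = 35.0 + 25.1 = 60.10 Ω.
Voltage divider: V = V_DC · (35.00 / 60.10) = 40.7 × 0.5824 = 23.70 V.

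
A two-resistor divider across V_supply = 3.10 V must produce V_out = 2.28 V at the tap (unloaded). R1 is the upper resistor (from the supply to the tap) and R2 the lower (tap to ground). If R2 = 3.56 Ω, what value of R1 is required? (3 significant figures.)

Required fraction k = V_out/V_supply = 0.7355.
R1 = R2·(1/k − 1) = 3.56 × 0.3596 = 1.280 Ω.

R1 ≈ 1.28 Ω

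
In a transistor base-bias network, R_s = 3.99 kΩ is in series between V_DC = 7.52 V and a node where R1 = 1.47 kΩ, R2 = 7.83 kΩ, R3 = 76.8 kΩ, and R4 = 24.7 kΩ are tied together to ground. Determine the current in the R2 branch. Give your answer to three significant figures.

I ≈ 0.216 mA

Parallel bank: R_p = 1/(1/1.47 + 1/7.83 + 1/76.8 + 1/24.7) = 1.161 kΩ.
Node voltage V_A = V_DC · R_p/(R_s + R_p) = 7.52 × 0.2254 = 1.695 V.
I(R2) = V_A / R2 = 1.695/7.83 = 0.2164 mA.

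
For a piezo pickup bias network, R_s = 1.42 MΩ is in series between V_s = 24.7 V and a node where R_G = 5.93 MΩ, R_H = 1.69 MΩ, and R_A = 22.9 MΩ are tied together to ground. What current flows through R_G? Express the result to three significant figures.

I ≈ 1.94 µA

Combine the parallel branches: R_p = (1/5.93 + 1/1.69 + 1/22.9)⁻¹ = 1.244 MΩ.
V_A = 24.7 × 1.244/2.664 = 11.53 V.
I(R_G) = V_A / R_G = 11.53/5.93 = 1.945 µA.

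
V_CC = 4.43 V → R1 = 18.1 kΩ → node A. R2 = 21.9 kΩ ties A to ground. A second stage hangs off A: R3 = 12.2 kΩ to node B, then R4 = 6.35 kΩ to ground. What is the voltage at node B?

Looking into the second stage from A: R3 + R4 = 18.55 kΩ appears in parallel with R2.
Effective lower resistance at A: R2 ‖ 18.55 = 10.04 kΩ.
First divider: V_A = V_CC · 10.04/(18.1 + 10.04) = 1.581 V.
Stage 2 is unloaded, so V_B = V_A · R4/(R3+R4) = 1.581 × 6.35/18.55 = 0.5412 V.

V_B ≈ 0.541 V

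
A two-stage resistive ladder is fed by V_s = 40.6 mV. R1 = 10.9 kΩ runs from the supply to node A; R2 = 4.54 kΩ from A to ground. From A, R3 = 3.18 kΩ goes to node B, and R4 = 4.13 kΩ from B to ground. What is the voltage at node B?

Looking into the second stage from A: R3 + R4 = 7.310 kΩ appears in parallel with R2.
R2 ‖ (R3+R4) = 2.801 kΩ.
V_A = 40.6 × 2.801/(10.9 + 2.801) = 8.299 mV.
Stage 2 is unloaded, so V_B = V_A · R4/(R3+R4) = 8.299 × 4.13/7.310 = 4.689 mV.

V_B ≈ 4.69 mV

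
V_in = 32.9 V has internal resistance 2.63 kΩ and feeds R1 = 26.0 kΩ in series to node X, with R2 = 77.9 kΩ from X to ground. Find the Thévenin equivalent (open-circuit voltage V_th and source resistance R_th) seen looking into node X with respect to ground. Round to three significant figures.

V_th ≈ 24.1 V, R_th ≈ 20.9 kΩ

R1' = 2.63 + 26.0 = 28.63 kΩ (source resistance + R1).
V_th is the unloaded tap voltage: V_in · R2/(R1'+R2) = 32.9 × 0.7312 = 24.06 V.
With V_in suppressed (replaced by a short), R_th = R1' ‖ R2 = (28.63 × 77.9)/(28.63 + 77.9) = 20.94 kΩ.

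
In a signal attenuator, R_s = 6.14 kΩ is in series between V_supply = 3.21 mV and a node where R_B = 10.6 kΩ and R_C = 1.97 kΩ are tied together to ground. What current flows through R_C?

I ≈ 0.347 µA

Combine the parallel branches: R_p = (1/10.6 + 1/1.97)⁻¹ = 1.661 kΩ.
V_A = 3.21 × 1.661/7.801 = 0.6836 mV.
I(R_C) = V_A / R_C = 0.6836/1.97 = 0.3470 µA.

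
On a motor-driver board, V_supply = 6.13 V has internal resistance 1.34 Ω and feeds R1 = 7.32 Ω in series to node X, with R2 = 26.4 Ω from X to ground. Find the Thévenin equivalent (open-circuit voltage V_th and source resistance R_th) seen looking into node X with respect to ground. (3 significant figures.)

R1' = 1.34 + 7.32 = 8.660 Ω (source resistance + R1).
V_th is the unloaded tap voltage: V_supply · R2/(R1'+R2) = 6.13 × 0.7530 = 4.616 V.
With V_supply suppressed (replaced by a short), R_th = R1' ‖ R2 = (8.660 × 26.4)/(8.660 + 26.4) = 6.521 Ω.

V_th ≈ 4.62 V, R_th ≈ 6.52 Ω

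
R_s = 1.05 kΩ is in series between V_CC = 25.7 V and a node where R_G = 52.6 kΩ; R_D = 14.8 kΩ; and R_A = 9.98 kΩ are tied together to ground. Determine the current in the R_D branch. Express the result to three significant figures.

I ≈ 1.45 mA

Equivalent of the parallel group: R_p = 5.354 kΩ.
V_A = 25.7 × 5.354/6.404 = 21.49 V.
I(R_D) = V_A / R_D = 21.49/14.8 = 1.452 mA.
(Equivalently: I_total = 4.013 mA, then current-divider fraction G_k/ΣG = 0.3618.)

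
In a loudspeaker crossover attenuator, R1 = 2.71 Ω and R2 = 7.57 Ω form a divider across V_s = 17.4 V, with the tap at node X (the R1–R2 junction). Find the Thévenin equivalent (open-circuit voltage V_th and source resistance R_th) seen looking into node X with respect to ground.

V_th ≈ 12.8 V, R_th ≈ 2.00 Ω

Open-circuit (no load on X): V_th = V_s · R2/(R1 + R2) = 17.4 × 7.57/(2.710 + 7.57) = 12.81 V.
Looking into X with the source shorted: R_th = R1·R2/(R1+R2) = 2.710 × 7.57/10.28 = 1.996 Ω.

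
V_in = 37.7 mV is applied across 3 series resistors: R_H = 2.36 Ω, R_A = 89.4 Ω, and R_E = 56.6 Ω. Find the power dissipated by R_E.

P ≈ 3.65 µW

ΣR = 148.4 Ω → I = 37.7/148.4 = 0.2541 mA.
V(R_E) = I·R = 14.38 mV; P = V·I = 14.38 × 0.2541 = 3.655 µW.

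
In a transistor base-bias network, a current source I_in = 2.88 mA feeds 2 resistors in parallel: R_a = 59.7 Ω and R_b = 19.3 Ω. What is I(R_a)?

With just two branches, the current splits inversely with resistance.
So I = 2.88 × 19.3/79.00 = 0.7036 mA.

I ≈ 0.704 mA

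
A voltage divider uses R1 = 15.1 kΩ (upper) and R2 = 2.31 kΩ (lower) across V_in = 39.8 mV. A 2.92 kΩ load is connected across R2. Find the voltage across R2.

V_out ≈ 3.13 mV

First combine the lower leg with the load: R2 ‖ R_L = 1.290 kΩ.
Now apply the divider: V_out = 39.8 × 0.07869 = 3.132 mV.
(Unloaded it would be 5.28 mV; the load pulls it down.)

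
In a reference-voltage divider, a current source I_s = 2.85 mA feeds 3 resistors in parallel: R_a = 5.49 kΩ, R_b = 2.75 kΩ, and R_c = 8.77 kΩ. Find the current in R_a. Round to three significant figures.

Conductances: ΣG = 1/5.49 + 1/2.75 + 1/8.77 = 0.6598 (1/kΩ).
By the current-divider rule, I = I_s · G_k/ΣG = 2.85 × 0.2761 = 0.7868 mA.

I ≈ 0.787 mA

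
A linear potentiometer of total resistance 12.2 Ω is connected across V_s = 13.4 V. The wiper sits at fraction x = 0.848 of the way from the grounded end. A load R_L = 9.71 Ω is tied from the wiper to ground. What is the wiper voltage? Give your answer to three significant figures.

V_out ≈ 9.78 V

Split the track: R_lower = x·R_p = 10.35 Ω, R_upper = (1−x)·R_p = 1.854 Ω.
R_L loads the lower segment: effective lower R = 5.009 Ω.
Then V_out = V_s · 5.009/(1.854 + 5.009) = 9.779 V.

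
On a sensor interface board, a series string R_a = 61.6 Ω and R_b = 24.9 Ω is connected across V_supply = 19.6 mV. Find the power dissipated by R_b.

P ≈ 1.28 µW

The common current is I = 19.6/86.50 = 0.2266 mA.
V(R_b) = I·R = 5.642 mV; P = V·I = 5.642 × 0.2266 = 1.278 µW.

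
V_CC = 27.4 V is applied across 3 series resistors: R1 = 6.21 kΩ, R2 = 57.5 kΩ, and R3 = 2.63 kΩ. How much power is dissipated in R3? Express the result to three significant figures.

P ≈ 0.449 mW

The common current is I = 27.4/66.34 = 0.4130 mA.
V(R3) = I·R = 1.086 V; P = V·I = 1.086 × 0.4130 = 0.4486 mW.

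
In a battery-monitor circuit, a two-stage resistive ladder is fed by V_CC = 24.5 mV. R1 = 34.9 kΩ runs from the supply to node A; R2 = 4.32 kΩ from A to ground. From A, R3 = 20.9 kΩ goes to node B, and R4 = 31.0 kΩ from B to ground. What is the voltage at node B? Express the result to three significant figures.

Looking into the second stage from A: R3 + R4 = 51.90 kΩ appears in parallel with R2.
R2 ‖ (R3+R4) = 3.988 kΩ.
So V_A = 24.5 × 0.1026 = 2.513 mV.
Then the unloaded second divider: V_B = V_A × R4/(R3+R4) = 2.513 × 0.5973 = 1.501 mV.

V_B ≈ 1.50 mV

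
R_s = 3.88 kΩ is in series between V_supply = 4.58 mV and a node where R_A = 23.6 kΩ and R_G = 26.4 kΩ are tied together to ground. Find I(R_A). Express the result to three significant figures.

Equivalent of the parallel group: R_p = 12.46 kΩ.
V_A = 4.58 × 12.46/16.34 = 3.493 mV.
Branch current I = V_A/R_A = 3.493/23.6 = 0.1480 µA.

I ≈ 0.148 µA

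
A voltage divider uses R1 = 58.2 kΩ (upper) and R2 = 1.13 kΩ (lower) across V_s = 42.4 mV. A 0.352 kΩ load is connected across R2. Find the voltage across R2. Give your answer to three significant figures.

V_out ≈ 0.195 mV

First combine the lower leg with the load: R2 ‖ R_L = 0.2684 kΩ.
Voltage divider with the loaded lower leg: V_out = 42.4 × 0.2684/(58.2 + 0.2684) = 42.4 × 0.004590 = 0.1946 mV.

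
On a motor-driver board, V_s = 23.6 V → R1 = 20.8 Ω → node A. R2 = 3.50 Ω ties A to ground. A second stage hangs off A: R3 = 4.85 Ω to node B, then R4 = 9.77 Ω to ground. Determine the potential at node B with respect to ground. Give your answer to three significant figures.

The second stage (R3 + R4 = 14.62 Ω) loads node A in parallel with R2.
Effective lower resistance at A: R2 ‖ 14.62 = 2.824 Ω.
First divider: V_A = V_s · 2.824/(20.8 + 2.824) = 2.821 V.
V_B = V_A × 0.6683 = 1.885 V.

V_B ≈ 1.89 V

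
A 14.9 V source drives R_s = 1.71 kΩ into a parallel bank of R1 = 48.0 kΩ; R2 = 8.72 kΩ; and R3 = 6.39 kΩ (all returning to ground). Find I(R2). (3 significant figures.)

Parallel bank: R_p = 1/(1/48.0 + 1/8.72 + 1/6.39) = 3.425 kΩ.
Node voltage V_A = V_supply · R_p/(R_s + R_p) = 14.9 × 0.6670 = 9.938 V.
I(R2) = V_A / R2 = 9.938/8.72 = 1.140 mA.

I ≈ 1.14 mA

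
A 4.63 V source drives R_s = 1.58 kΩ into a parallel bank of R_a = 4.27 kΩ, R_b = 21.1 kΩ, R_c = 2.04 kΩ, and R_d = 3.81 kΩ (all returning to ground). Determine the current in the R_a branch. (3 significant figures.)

I ≈ 0.412 mA

Combine the parallel branches: R_p = (1/4.27 + 1/21.1 + 1/2.04 + 1/3.81)⁻¹ = 0.9669 kΩ.
Node voltage V_A = V_CC · R_p/(R_s + R_p) = 4.63 × 0.3796 = 1.758 V.
Branch current I = V_A/R_a = 1.758/4.27 = 0.4116 mA.
(Check via current divider: I_total = 1.818 mA; share G_k/ΣG = 0.2264 → same result.)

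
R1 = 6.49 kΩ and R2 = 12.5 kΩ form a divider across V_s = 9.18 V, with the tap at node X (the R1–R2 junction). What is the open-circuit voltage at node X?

V_th ≈ 6.04 V

With X open, the divider is unloaded: V_th = 9.18 × 12.5/18.99 = 6.043 V.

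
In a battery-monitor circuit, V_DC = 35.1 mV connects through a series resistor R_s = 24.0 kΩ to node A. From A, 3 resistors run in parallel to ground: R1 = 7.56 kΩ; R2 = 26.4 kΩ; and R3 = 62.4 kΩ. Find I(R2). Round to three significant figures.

Combine the parallel branches: R_p = (1/7.56 + 1/26.4 + 1/62.4)⁻¹ = 5.371 kΩ.
V_A by voltage divider: V_A = 35.1 × 5.371/(24.0 + 5.371) = 6.419 mV.
I(R2) = V_A / R2 = 6.419/26.4 = 0.2431 µA.

I ≈ 0.243 µA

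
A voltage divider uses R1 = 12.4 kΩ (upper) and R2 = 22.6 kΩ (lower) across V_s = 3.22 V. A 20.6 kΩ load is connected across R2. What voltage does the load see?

R2 ‖ R_L = (22.6 × 20.6)/(22.6 + 20.6) = 10.78 kΩ.
Then V_out = V_s · R2'/(R1 + R2') = 3.22 × 10.78/23.18 = 1.497 V.

V_out ≈ 1.50 V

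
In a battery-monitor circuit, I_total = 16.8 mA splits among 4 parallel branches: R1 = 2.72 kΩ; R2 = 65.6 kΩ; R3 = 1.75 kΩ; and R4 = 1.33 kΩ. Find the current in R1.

Total conductance ΣG = 1/2.72 + 1/65.6 + 1/1.75 + 1/1.33 = 1.706 (units of 1/kΩ).
Current divider: I(R1) = I_total · G_k/ΣG = 16.8 × (0.3676/1.706) = 16.8 × 0.2155 = 3.620 mA.

I ≈ 3.62 mA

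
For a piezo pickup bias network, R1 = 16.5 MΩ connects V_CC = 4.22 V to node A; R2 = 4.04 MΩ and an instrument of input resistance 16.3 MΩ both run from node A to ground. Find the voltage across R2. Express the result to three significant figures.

R2 ‖ R_L = (4.04 × 16.3)/(4.04 + 16.3) = 3.238 MΩ.
Then V_out = V_CC · R2'/(R1 + R2') = 4.22 × 3.238/19.74 = 0.6922 V.

V_out ≈ 0.692 V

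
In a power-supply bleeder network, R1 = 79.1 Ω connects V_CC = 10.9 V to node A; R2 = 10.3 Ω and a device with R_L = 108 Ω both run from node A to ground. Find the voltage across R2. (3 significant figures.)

First combine the lower leg with the load: R2 ‖ R_L = 9.403 Ω.
Now apply the divider: V_out = 10.9 × 0.1062 = 1.158 V.

V_out ≈ 1.16 V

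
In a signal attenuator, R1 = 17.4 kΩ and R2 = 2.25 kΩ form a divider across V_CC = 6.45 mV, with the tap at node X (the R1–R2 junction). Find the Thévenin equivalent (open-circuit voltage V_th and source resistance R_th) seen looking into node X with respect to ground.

V_th ≈ 0.739 mV, R_th ≈ 1.99 kΩ

Open-circuit (no load on X): V_th = V_CC · R2/(R1 + R2) = 6.45 × 2.25/(17.40 + 2.25) = 0.7385 mV.
Looking into X with the source shorted: R_th = R1·R2/(R1+R2) = 17.40 × 2.25/19.65 = 1.992 kΩ.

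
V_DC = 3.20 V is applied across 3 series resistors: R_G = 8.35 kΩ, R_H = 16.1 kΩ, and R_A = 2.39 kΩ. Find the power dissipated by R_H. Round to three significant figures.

The common current is I = 3.20/26.84 = 0.1192 mA.
V(R_H) = I·R = 1.920 V; P = V·I = 1.920 × 0.1192 = 0.2289 mW.

P ≈ 0.229 mW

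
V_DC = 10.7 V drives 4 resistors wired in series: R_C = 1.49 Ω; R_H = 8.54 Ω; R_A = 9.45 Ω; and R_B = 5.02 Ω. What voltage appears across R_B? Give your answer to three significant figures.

ΣR = 1.49 + 8.54 + 9.45 + 5.02 = 24.50 Ω.
Voltage divider: V = V_DC · (5.020 / 24.50) = 10.7 × 0.2049 = 2.192 V.

V ≈ 2.19 V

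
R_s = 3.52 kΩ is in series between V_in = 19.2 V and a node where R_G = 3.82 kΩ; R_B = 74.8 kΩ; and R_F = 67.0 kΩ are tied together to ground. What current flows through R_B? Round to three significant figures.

Equivalent of the parallel group: R_p = 3.447 kΩ.
V_A = 19.2 × 3.447/6.967 = 9.500 V.
Branch current I = V_A/R_B = 9.500/74.8 = 0.1270 mA.

I ≈ 0.127 mA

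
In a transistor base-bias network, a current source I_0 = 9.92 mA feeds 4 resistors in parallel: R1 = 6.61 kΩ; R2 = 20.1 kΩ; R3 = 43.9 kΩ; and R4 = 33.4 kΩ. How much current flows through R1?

ΣG = 1/6.61 + 1/20.1 + 1/43.9 + 1/33.4 = 0.2538.
Current divider: I(R1) = I_0 · G_k/ΣG = 9.92 × (0.1513/0.2538) = 9.92 × 0.5962 = 5.914 mA.

I ≈ 5.91 mA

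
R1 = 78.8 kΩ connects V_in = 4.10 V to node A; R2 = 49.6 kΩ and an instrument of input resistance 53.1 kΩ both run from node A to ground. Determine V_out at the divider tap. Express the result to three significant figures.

First combine the lower leg with the load: R2 ‖ R_L = 25.65 kΩ.
Now apply the divider: V_out = 4.10 × 0.2455 = 1.007 V.

V_out ≈ 1.01 V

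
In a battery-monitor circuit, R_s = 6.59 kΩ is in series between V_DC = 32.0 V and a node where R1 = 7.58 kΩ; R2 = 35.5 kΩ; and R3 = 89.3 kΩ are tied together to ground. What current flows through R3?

I ≈ 0.168 mA

Parallel bank: R_p = 1/(1/7.58 + 1/35.5 + 1/89.3) = 5.838 kΩ.
V_A by voltage divider: V_A = 32.0 × 5.838/(6.59 + 5.838) = 15.03 V.
Branch current I = V_A/R3 = 15.03/89.3 = 0.1683 mA.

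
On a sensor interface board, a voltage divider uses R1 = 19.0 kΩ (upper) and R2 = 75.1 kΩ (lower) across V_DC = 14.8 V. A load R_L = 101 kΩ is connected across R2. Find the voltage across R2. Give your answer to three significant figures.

V_out ≈ 10.3 V

First combine the lower leg with the load: R2 ‖ R_L = 43.07 kΩ.
Voltage divider with the loaded lower leg: V_out = 14.8 × 43.07/(19.0 + 43.07) = 14.8 × 0.6939 = 10.27 V.
(Unloaded it would be 11.8 V; the load pulls it down.)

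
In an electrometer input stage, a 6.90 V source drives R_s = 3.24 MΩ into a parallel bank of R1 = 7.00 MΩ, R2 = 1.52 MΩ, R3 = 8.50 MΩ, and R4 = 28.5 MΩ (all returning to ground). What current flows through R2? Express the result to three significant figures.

I ≈ 1.11 µA

Combine the parallel branches: R_p = (1/7.00 + 1/1.52 + 1/8.50 + 1/28.5)⁻¹ = 1.049 MΩ.
Node voltage V_A = V_DC · R_p/(R_s + R_p) = 6.90 × 0.2445 = 1.687 V.
Branch current I = V_A/R2 = 1.687/1.52 = 1.110 µA.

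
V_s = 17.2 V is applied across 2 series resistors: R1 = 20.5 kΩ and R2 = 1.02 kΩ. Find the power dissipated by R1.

ΣR = 21.52 kΩ → I = 17.2/21.52 = 0.7993 mA.
V(R1) = I·R = 16.38 V; P = V·I = 16.38 × 0.7993 = 13.10 mW.

P ≈ 13.1 mW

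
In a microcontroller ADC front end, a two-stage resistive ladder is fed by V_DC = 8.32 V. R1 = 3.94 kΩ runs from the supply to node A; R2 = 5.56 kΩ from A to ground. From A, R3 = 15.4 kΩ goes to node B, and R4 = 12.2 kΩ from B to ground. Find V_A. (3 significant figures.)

Looking into the second stage from A: R3 + R4 = 27.60 kΩ appears in parallel with R2.
R2 ‖ (R3+R4) = 4.628 kΩ.
V_A = 8.32 × 4.628/(3.94 + 4.628) = 4.494 V.

V_A ≈ 4.49 V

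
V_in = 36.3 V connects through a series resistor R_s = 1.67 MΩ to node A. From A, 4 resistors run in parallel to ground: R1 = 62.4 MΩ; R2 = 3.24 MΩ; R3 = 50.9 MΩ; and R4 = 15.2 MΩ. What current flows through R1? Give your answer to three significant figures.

I ≈ 0.345 µA

Combine the parallel branches: R_p = (1/62.4 + 1/3.24 + 1/50.9 + 1/15.2)⁻¹ = 2.438 MΩ.
Node voltage V_A = V_in · R_p/(R_s + R_p) = 36.3 × 0.5935 = 21.54 V.
I(R1) = V_A / R1 = 21.54/62.4 = 0.3453 µA.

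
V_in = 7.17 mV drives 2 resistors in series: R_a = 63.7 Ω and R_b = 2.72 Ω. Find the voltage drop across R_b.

ΣR = 63.7 + 2.72 = 66.42 Ω.
Voltage divider: V = V_in · (2.720 / 66.42) = 7.17 × 0.04095 = 0.2936 mV.

V ≈ 0.294 mV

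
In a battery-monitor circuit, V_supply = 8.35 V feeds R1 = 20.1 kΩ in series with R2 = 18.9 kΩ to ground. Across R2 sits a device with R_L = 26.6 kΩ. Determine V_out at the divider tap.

V_out ≈ 2.96 V

First combine the lower leg with the load: R2 ‖ R_L = 11.05 kΩ.
Now apply the divider: V_out = 8.35 × 0.3547 = 2.962 V.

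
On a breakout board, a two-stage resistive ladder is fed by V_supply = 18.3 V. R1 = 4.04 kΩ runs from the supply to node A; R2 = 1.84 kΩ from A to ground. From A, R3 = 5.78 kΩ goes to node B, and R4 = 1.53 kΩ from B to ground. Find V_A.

V_A ≈ 4.88 V

Node A sees R2 in parallel with the series input of stage 2, R3 + R4 = 7.310 kΩ.
R2 ‖ (R3+R4) = 1.470 kΩ.
So V_A = 18.3 × 0.2668 = 4.882 V.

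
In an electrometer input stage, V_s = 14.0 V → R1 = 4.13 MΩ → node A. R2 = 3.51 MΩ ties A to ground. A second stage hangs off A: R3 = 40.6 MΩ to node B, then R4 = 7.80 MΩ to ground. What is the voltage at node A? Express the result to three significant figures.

The second stage (R3 + R4 = 48.40 MΩ) loads node A in parallel with R2.
R2 ‖ (R3+R4) = 3.273 MΩ.
First divider: V_A = V_s · 3.273/(4.13 + 3.273) = 6.189 V.

V_A ≈ 6.19 V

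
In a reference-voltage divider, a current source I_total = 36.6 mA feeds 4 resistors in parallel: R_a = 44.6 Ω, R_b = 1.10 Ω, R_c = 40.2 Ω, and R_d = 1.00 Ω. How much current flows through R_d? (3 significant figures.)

I ≈ 18.7 mA

ΣG = 1/44.6 + 1/1.10 + 1/40.2 + 1/1.00 = 1.956.
R_d takes the fraction G_k/ΣG = 1.000/1.956 = 0.5111, so I = 36.6 × 0.5111 = 18.71 mA.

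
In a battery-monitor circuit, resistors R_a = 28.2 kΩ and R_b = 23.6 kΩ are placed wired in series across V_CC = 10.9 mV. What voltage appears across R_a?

V ≈ 5.93 mV

Total series resistance ΣR = 28.2 + 23.6 = 51.80 kΩ.
Voltage divider: V = V_CC · (28.20 / 51.80) = 10.9 × 0.5444 = 5.934 mV.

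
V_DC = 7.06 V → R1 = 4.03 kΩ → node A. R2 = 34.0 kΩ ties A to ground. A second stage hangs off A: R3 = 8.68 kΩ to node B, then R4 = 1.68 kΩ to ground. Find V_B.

Looking into the second stage from A: R3 + R4 = 10.36 kΩ appears in parallel with R2.
Effective lower resistance at A: R2 ‖ 10.36 = 7.940 kΩ.
First divider: V_A = V_DC · 7.940/(4.03 + 7.940) = 4.683 V.
Stage 2 is unloaded, so V_B = V_A · R4/(R3+R4) = 4.683 × 1.68/10.36 = 0.7594 V.

V_B ≈ 0.759 V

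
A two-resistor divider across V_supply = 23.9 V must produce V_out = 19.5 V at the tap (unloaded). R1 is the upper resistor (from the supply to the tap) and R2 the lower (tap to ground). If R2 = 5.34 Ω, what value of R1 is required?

The divider ratio is R2/(R1+R2) = 19.5/23.9 = 0.8159.
Rearranging, R1 = R2·(1−k)/k = 5.34 × 0.2256 = 1.205 Ω.

R1 ≈ 1.20 Ω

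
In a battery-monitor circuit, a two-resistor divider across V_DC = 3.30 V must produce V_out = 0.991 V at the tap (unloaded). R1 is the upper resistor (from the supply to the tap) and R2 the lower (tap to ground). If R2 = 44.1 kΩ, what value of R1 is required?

V_out/V_DC = R2/(R1+R2) = 0.3003.
R1 = R2·(1/k − 1) = 44.1 × 2.330 = 102.8 kΩ.

R1 ≈ 103 kΩ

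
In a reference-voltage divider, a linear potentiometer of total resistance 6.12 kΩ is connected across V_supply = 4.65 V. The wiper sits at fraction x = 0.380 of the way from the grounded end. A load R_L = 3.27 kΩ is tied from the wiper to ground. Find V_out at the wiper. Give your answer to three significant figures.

Lower segment x·R_p = 2.326 kΩ; upper segment (1−x)·R_p = 3.794 kΩ.
R_L loads the lower segment: effective lower R = 1.359 kΩ.
V_out = 4.65 × 1.359/(3.794 + 1.359) = 1.226 V.

V_out ≈ 1.23 V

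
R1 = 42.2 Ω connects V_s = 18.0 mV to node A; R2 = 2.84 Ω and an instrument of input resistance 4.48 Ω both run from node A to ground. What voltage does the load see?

The load sits in parallel with R2, giving an effective lower resistance R2' = R2·R_L/(R2+R_L) = 1.738 Ω.
Then V_out = V_s · R2'/(R1 + R2') = 18.0 × 1.738/43.94 = 0.7121 mV.

V_out ≈ 0.712 mV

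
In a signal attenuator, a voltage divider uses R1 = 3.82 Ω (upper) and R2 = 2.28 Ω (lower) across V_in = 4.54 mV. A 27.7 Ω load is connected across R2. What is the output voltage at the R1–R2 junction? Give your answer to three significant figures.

The load sits in parallel with R2, giving an effective lower resistance R2' = R2·R_L/(R2+R_L) = 2.107 Ω.
Voltage divider with the loaded lower leg: V_out = 4.54 × 2.107/(3.82 + 2.107) = 4.54 × 0.3554 = 1.614 mV.
(Unloaded it would be 1.70 mV; the load pulls it down.)

V_out ≈ 1.61 mV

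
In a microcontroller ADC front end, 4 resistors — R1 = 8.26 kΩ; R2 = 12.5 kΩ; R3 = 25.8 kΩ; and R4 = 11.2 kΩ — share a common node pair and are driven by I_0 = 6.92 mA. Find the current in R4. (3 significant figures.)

Total conductance ΣG = 1/8.26 + 1/12.5 + 1/25.8 + 1/11.2 = 0.3291 (units of 1/kΩ).
By the current-divider rule, I = I_0 · G_k/ΣG = 6.92 × 0.2713 = 1.877 mA.

I ≈ 1.88 mA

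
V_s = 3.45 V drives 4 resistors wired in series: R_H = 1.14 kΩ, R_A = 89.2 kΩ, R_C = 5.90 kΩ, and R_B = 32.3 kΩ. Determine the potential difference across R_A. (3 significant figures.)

Series total: ΣR = 1.14 + 89.2 + 5.90 + 32.3 = 128.5 kΩ.
V = V_s · R/ΣR = 3.45 × 0.6939 = 2.394 V.

V ≈ 2.39 V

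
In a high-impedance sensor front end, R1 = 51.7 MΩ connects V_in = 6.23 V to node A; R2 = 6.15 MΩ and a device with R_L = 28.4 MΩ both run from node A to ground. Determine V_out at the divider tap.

V_out ≈ 0.555 V

First combine the lower leg with the load: R2 ‖ R_L = 5.055 MΩ.
Voltage divider with the loaded lower leg: V_out = 6.23 × 5.055/(51.7 + 5.055) = 6.23 × 0.08907 = 0.5549 V.
(Unloaded it would be 0.662 V; the load pulls it down.)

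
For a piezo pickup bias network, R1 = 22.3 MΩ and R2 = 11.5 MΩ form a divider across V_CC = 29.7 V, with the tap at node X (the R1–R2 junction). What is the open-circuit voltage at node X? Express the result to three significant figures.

With X open, the divider is unloaded: V_th = 29.7 × 11.5/33.80 = 10.11 V.

V_th ≈ 10.1 V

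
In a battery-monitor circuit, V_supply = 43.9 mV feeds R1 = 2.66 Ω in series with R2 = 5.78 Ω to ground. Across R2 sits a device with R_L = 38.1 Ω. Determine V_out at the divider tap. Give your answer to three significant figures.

V_out ≈ 28.7 mV

R2 ‖ R_L = (5.78 × 38.1)/(5.78 + 38.1) = 5.019 Ω.
Then V_out = V_supply · R2'/(R1 + R2') = 43.9 × 5.019/7.679 = 28.69 mV.
(Unloaded it would be 30.1 mV; the load pulls it down.)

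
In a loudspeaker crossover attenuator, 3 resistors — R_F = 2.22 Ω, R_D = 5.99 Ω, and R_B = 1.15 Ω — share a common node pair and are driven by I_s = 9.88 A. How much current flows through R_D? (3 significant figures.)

ΣG = 1/2.22 + 1/5.99 + 1/1.15 = 1.487.
Current divider: I(R_D) = I_s · G_k/ΣG = 9.88 × (0.1669/1.487) = 9.88 × 0.1123 = 1.109 A.

I ≈ 1.11 A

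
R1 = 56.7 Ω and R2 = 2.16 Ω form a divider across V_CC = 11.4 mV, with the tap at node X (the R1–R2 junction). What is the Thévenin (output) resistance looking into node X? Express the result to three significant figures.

R_th ≈ 2.08 Ω

Looking into X with the source shorted: R_th = R1·R2/(R1+R2) = 56.70 × 2.16/58.86 = 2.081 Ω.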